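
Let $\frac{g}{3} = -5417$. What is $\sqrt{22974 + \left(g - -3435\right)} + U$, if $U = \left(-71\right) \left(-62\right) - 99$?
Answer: $4303 + \sqrt{10158} \approx 4403.8$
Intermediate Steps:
$g = -16251$ ($g = 3 \left(-5417\right) = -16251$)
$U = 4303$ ($U = 4402 - 99 = 4303$)
$\sqrt{22974 + \left(g - -3435\right)} + U = \sqrt{22974 - 12816} + 4303 = \sqrt{10158} + 4303 = 4303 + \sqrt{10158}$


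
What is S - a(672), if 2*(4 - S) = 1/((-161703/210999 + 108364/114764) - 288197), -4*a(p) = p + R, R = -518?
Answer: 24716271845231659/581559313794579 ≈ 42.500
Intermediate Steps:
a(p) = 259/2 - p/4 (a(p) = -(p - 518)/4 = -(-518 + p)/4 = 259/2 - p/4)
S = 4652476528280735/1163118627589158 (S = 4 - 1/(2*((-161703/210999 + 108364/114764) - 288197)) = 4 - 1/(2*((-161703*1/210999 + 108364*(1/114764)) - 288197)) = 4 - 1/(2*((-53901/70333 + 27091/28691) - 288197)) = 4 - 1/(2*(358917712/2017924103 - 288197)) = 4 - 1/(2*(-581559313794579/2017924103)) = 4 - ½*(-2017924103/581559313794579) = 4 + 2017924103/1163118627589158 = 4652476528280735/1163118627589158 ≈ 4.0000)
S - a(672) = 4652476528280735/1163118627589158 - (259/2 - ¼*672) = 4652476528280735/1163118627589158 - (259/2 - 168) = 4652476528280735/1163118627589158 - 1*(-77/2) = 4652476528280735/1163118627589158 + 77/2 = 24716271845231659/581559313794579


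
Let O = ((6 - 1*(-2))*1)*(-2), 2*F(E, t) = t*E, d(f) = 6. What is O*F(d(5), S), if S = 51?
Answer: -2448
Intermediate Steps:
F(E, t) = E*t/2 (F(E, t) = (t*E)/2 = (E*t)/2 = E*t/2)
O = -16 (O = ((6 + 2)*1)*(-2) = (8*1)*(-2) = 8*(-2) = -16)
O*F(d(5), S) = -8*6*51 = -16*153 = -2448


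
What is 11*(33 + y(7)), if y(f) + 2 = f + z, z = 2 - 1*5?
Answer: 385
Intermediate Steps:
z = -3 (z = 2 - 5 = -3)
y(f) = -5 + f (y(f) = -2 + (f - 3) = -2 + (-3 + f) = -5 + f)
11*(33 + y(7)) = 11*(33 + (-5 + 7)) = 11*(33 + 2) = 11*35 = 385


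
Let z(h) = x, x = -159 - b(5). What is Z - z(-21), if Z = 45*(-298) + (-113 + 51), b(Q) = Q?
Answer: -13308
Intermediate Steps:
x = -164 (x = -159 - 1*5 = -159 - 5 = -164)
Z = -13472 (Z = -13410 - 62 = -13472)
z(h) = -164
Z - z(-21) = -13472 - 1*(-164) = -13472 + 164 = -13308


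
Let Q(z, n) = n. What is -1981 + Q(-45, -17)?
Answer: -1998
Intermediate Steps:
-1981 + Q(-45, -17) = -1981 - 17 = -1998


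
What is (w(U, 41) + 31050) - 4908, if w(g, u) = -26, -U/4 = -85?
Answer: 26116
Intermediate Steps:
U = 340 (U = -4*(-85) = 340)
(w(U, 41) + 31050) - 4908 = (-26 + 31050) - 4908 = 31024 - 4908 = 26116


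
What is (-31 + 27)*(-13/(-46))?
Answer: -26/23 ≈ -1.1304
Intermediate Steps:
(-31 + 27)*(-13/(-46)) = -(-52)*(-1)/46 = -4*13/46 = -26/23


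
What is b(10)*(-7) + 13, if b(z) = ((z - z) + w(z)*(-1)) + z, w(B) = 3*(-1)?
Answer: -78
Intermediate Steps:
w(B) = -3
b(z) = 3 + z (b(z) = ((z - z) - 3*(-1)) + z = (0 + 3) + z = 3 + z)
b(10)*(-7) + 13 = (3 + 10)*(-7) + 13 = 13*(-7) + 13 = -91 + 13 = -78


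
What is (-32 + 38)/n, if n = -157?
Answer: -6/157 ≈ -0.038217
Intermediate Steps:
(-32 + 38)/n = (-32 + 38)/(-157) = -1/157*6 = -6/157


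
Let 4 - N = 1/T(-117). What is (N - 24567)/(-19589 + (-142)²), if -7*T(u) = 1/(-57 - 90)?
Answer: -25592/575 ≈ -44.508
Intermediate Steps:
T(u) = 1/1029 (T(u) = -1/(7*(-57 - 90)) = -⅐/(-147) = -⅐*(-1/147) = 1/1029)
N = -1025 (N = 4 - 1/1/1029 = 4 - 1*1029 = 4 - 1029 = -1025)
(N - 24567)/(-19589 + (-142)²) = (-1025 - 24567)/(-19589 + (-142)²) = -25592/(-19589 + 20164) = -25592/575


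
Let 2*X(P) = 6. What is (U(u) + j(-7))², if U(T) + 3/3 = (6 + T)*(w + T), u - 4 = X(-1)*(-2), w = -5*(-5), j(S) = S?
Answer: 7056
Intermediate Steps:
X(P) = 3 (X(P) = (½)*6 = 3)
w = 25
u = -2 (u = 4 + 3*(-2) = 4 - 6 = -2)
U(T) = -1 + (6 + T)*(25 + T)
(U(u) + j(-7))² = ((149 + (-2)² + 31*(-2)) - 7)² = ((149 + 4 - 62) - 7)² = (91 - 7)² = 84² = 7056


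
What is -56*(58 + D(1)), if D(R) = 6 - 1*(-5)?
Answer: -3864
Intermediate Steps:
D(R) = 11 (D(R) = 6 + 5 = 11)
-56*(58 + D(1)) = -56*(58 + 11) = -56*69 = -3864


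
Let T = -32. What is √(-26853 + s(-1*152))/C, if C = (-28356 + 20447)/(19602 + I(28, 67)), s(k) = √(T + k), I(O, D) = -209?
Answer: -1763*√(-26853 + 2*I*√46)/719 ≈ -0.10149 - 401.81*I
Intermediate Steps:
s(k) = √(-32 + k)
C = -719/1763 (C = (-28356 + 20447)/(19602 - 209) = -7909/19393 = -7909*1/19393 = -719/1763 ≈ -0.40783)
√(-26853 + s(-1*152))/C = √(-26853 + √(-32 - 1*152))/(-719/1763) = √(-26853 + √(-32 - 152))*(-1763/719) = √(-26853 + √(-184))*(-1763/719) = √(-26853 + 2*I*√46)*(-1763/719) = -1763*√(-26853 + 2*I*√46)/719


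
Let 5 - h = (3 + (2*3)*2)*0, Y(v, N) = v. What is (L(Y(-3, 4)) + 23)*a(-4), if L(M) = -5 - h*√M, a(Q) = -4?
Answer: -72 + 20*I*√3 ≈ -72.0 + 34.641*I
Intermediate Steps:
h = 5 (h = 5 - (3 + (2*3)*2)*0 = 5 - (3 + 6*2)*0 = 5 - (3 + 12)*0 = 5 - 15*0 = 5 - 1*0 = 5 + 0 = 5)
L(M) = -5 - 5*√M
(L(Y(-3, 4)) + 23)*a(-4) = ((-5 - 5*I*√3) + 23)*(-4) = (18 - 5*I*√3)*(-4) = -72 + 20*I*√3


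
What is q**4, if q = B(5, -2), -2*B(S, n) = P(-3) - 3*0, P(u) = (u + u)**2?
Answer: 104976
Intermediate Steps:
P(u) = 4*u**2 (P(u) = (2*u)**2 = 4*u**2)
B(S, n) = -18 (B(S, n) = -(4*(-3)**2 - 3*0)/2 = -(4*9 + 0)/2 = -(36 + 0)/2 = -1/2*36 = -18)
q = -18
q**4 = (-18)**4 = 104976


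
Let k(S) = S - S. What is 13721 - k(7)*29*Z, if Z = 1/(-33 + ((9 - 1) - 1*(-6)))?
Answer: 13721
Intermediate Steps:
k(S) = 0
Z = -1/19 (Z = 1/(-33 + (8 + 6)) = 1/(-33 + 14) = 1/(-19) = -1/19 ≈ -0.052632)
13721 - k(7)*29*Z = 13721 - 0*29*(-1)/19 = 13721 - 0*(-1)/19 = 13721 - 1*0 = 13721 + 0 = 13721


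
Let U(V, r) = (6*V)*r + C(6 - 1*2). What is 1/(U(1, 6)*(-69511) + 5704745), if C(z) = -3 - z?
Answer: 1/3688926 ≈ 2.7108e-7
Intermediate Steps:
U(V, r) = -7 + 6*V*r (U(V, r) = (6*V)*r + (-3 - (6 - 1*2)) = 6*V*r + (-3 - (6 - 2)) = 6*V*r + (-3 - 1*4) = 6*V*r + (-3 - 4) = 6*V*r - 7 = -7 + 6*V*r)
1/(U(1, 6)*(-69511) + 5704745) = 1/((-7 + 6*1*6)*(-69511) + 5704745) = 1/((-7 + 36)*(-69511) + 5704745) = 1/(29*(-69511) + 5704745) = 1/(-2015819 + 5704745) = 1/3688926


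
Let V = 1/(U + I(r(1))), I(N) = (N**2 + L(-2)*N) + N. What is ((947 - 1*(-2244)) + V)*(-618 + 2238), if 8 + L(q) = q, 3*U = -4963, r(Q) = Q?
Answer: 25779892680/4987 ≈ 5.1694e+6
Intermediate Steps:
U = -4963/3 (U = (1/3)*(-4963) = -4963/3 ≈ -1654.3)
L(q) = -8 + q
I(N) = N**2 - 9*N (I(N) = (N**2 + (-8 - 2)*N) + N = (N**2 - 10*N) + N = N**2 - 9*N)
V = -3/4987 (V = 1/(-4963/3 + 1*(-9 + 1)) = 1/(-4963/3 + 1*(-8)) = 1/(-4963/3 - 8) = 1/(-4987/3) = -3/4987 ≈ -0.00060156)
((947 - 1*(-2244)) + V)*(-618 + 2238) = ((947 - 1*(-2244)) - 3/4987)*(-618 + 2238) = ((947 + 2244) - 3/4987)*1620 = (3191 - 3/4987)*1620 = (15913514/4987)*1620 = 25779892680/4987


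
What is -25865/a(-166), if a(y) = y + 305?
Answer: -25865/139 ≈ -186.08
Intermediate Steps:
a(y) = 305 + y
-25865/a(-166) = -25865/(305 - 166) = -25865/139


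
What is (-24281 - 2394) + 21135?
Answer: -5540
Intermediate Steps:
(-24281 - 2394) + 21135 = -26675 + 21135 = -5540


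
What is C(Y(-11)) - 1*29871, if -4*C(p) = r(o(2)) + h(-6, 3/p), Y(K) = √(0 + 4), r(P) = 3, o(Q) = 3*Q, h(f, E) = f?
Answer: -119481/4 ≈ -29870.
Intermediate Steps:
Y(K) = 2 (Y(K) = √4 = 2)
C(p) = ¾ (C(p) = -(3 - 6)/4 = -¼*(-3) = ¾)
C(Y(-11)) - 1*29871 = ¾ - 1*29871 = ¾ - 29871 = -119481/4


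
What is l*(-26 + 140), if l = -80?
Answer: -9120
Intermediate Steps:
l*(-26 + 140) = -80*(-26 + 140) = -80*114 = -9120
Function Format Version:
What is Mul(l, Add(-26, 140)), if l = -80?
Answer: -9120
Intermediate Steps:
Mul(l, Add(-26, 140)) = Mul(-80, Add(-26, 140)) = Mul(-80, 114) = -9120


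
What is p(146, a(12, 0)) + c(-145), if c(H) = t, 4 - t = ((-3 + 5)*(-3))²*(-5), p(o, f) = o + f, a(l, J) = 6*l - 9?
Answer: 393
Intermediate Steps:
a(l, J) = -9 + 6*l
p(o, f) = f + o
t = 184 (t = 4 - ((-3 + 5)*(-3))²*(-5) = 4 - (2*(-3))²*(-5) = 4 - (-6)²*(-5) = 4 - 36*(-5) = 4 - 1*(-180) = 4 + 180 = 184)
c(H) = 184
p(146, a(12, 0)) + c(-145) = ((-9 + 6*12) + 146) + 184 = ((-9 + 72) + 146) + 184 = (63 + 146) + 184 = 209 + 184 = 393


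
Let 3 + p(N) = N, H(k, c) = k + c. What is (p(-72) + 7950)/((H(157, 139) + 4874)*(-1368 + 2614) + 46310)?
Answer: 525/432542 ≈ 0.0012138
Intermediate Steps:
H(k, c) = c + k
p(N) = -3 + N
(p(-72) + 7950)/((H(157, 139) + 4874)*(-1368 + 2614) + 46310) = ((-3 - 72) + 7950)/(((139 + 157) + 4874)*(-1368 + 2614) + 46310) = (-75 + 7950)/((296 + 4874)*1246 + 46310) = 7875/(5170*1246 + 46310) = 7875/(6441820 + 46310) = 7875/6488130 = 7875*(1/6488130) = 525/432542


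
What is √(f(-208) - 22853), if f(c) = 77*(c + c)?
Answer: I*√54885 ≈ 234.28*I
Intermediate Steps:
f(c) = 154*c (f(c) = 77*(2*c) = 154*c)
√(f(-208) - 22853) = √(154*(-208) - 22853) = √(-32032 - 22853) = √(-54885) = I*√54885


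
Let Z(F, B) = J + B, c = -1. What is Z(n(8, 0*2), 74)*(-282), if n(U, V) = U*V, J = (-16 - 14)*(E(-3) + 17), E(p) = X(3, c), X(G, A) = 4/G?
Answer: 134232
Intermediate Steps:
E(p) = 4/3
J = -550 (J = (-16 - 14)*(4/3 + 17) = -30*55/3 = -550)
Z(F, B) = -550 + B
Z(n(8, 0*2), 74)*(-282) = (-550 + 74)*(-282) = -476*(-282) = 134232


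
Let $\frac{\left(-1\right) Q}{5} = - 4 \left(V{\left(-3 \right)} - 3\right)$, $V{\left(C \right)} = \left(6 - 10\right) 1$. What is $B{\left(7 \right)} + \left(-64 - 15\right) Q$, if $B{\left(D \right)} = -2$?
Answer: $11058$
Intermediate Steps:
$V{\left(C \right)} = -4$ ($V{\left(C \right)} = \left(6 - 10\right) 1 = \left(-4\right) 1 = -4$)
$Q = -140$ ($Q = - 5 \left(- 4 \left(-4 - 3\right)\right) = - 5 \left(\left(-4\right) \left(-7\right)\right) = \left(-5\right) 28 = -140$)
$B{\left(7 \right)} + \left(-64 - 15\right) Q = -2 + \left(-64 - 15\right) \left(-140\right) = -2 - -11060 = -2 + 11060 = 11058$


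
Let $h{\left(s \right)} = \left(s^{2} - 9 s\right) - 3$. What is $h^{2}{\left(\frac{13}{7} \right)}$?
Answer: $\frac{635209}{2401} \approx 264.56$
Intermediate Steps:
$h{\left(s \right)} = -3 + s^{2} - 9 s$
$h^{2}{\left(\frac{13}{7} \right)} = \left(-3 + \left(\frac{13}{7}\right)^{2} - 9 \cdot \frac{13}{7}\right)^{2} = \left(-3 + \left(13 \cdot \frac{1}{7}\right)^{2} - 9 \cdot 13 \cdot \frac{1}{7}\right)^{2} = \left(-3 + \left(\frac{13}{7}\right)^{2} - \frac{117}{7}\right)^{2} = \left(-3 + \frac{169}{49} - \frac{117}{7}\right)^{2} = \left(- \frac{797}{49}\right)^{2} = \frac{635209}{2401}$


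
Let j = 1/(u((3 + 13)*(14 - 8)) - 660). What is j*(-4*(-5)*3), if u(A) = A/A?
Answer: -60/659 ≈ -0.091047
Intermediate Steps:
u(A) = 1
j = -1/659 (j = 1/(1 - 660) = 1/(-659) = -1/659 ≈ -0.0015175)
j*(-4*(-5)*3) = -(-4*(-5))*3/659 = -20*3/659 = -1/659*60 = -60/659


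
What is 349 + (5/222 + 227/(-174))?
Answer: 1119304/3219 ≈ 347.72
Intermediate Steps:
349 + (5/222 + 227/(-174)) = 349 + (5*(1/222) + 227*(-1/174)) = 349 + (5/222 - 227/174) = 349 - 4127/3219 = 1119304/3219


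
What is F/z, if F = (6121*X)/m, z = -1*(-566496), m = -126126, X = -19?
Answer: 116299/71449874496 ≈ 1.6277e-6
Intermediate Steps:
z = 566496
F = 116299/126126 (F = (6121*(-19))/(-126126) = -116299*(-1/126126) = 116299/126126 ≈ 0.92209)
F/z = (116299/126126)/566496 = (116299/126126)*(1/566496) = 116299/71449874496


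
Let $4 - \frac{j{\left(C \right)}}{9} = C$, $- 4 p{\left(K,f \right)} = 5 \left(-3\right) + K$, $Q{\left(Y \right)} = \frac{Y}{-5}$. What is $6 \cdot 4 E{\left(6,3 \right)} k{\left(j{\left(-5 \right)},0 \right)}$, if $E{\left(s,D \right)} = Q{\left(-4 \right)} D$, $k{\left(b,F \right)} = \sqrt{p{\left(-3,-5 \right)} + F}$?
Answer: $\frac{432 \sqrt{2}}{5} \approx 122.19$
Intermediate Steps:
$Q{\left(Y \right)} = - \frac{Y}{5}$ ($Q{\left(Y \right)} = Y \left(- \frac{1}{5}\right) = - \frac{Y}{5}$)
$p{\left(K,f \right)} = \frac{15}{4} - \frac{K}{4}$ ($p{\left(K,f \right)} = - \frac{5 \left(-3\right) + K}{4} = - \frac{-15 + K}{4} = \frac{15}{4} - \frac{K}{4}$)
$j{\left(C \right)} = 36 - 9 C$
$k{\left(b,F \right)} = \sqrt{\frac{9}{2} + F}$ ($k{\left(b,F \right)} = \sqrt{\left(\frac{15}{4} - - \frac{3}{4}\right) + F} = \sqrt{\left(\frac{15}{4} + \frac{3}{4}\right) + F} = \sqrt{\frac{9}{2} + F}$)
$E{\left(s,D \right)} = \frac{4 D}{5}$ ($E{\left(s,D \right)} = \left(- \frac{1}{5}\right) \left(-4\right) D = \frac{4 D}{5}$)
$6 \cdot 4 E{\left(6,3 \right)} k{\left(j{\left(-5 \right)},0 \right)} = 6 \cdot 4 \cdot \frac{4}{5} \cdot 3 \frac{\sqrt{18 + 4 \cdot 0}}{2} = 24 \cdot \frac{12}{5} \frac{\sqrt{18 + 0}}{2} = \frac{288 \frac{\sqrt{18}}{2}}{5} = \frac{288 \frac{3 \sqrt{2}}{2}}{5} = \frac{432 \sqrt{2}}{5}$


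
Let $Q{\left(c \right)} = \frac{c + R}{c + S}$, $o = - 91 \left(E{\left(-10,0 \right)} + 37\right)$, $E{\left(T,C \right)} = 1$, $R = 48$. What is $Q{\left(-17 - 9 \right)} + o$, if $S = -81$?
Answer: $- \frac{370028}{107} \approx -3458.2$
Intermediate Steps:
$o = -3458$ ($o = - 91 \left(1 + 37\right) = \left(-91\right) 38 = -3458$)
$Q{\left(c \right)} = \frac{48 + c}{-81 + c}$ ($Q{\left(c \right)} = \frac{c + 48}{c - 81} = \frac{48 + c}{-81 + c}$)
$Q{\left(-17 - 9 \right)} + o = \frac{48 - 26}{-81 - 26} - 3458 = \frac{1}{-107} \cdot 22 - 3458 = \left(- \frac{1}{107}\right) 22 - 3458 = - \frac{22}{107} - 3458 = - \frac{370028}{107}$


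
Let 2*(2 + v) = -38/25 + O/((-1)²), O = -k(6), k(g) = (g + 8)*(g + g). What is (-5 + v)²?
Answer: 5262436/625 ≈ 8419.9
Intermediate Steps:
k(g) = 2*g*(8 + g) (k(g) = (8 + g)*(2*g) = 2*g*(8 + g))
O = -168 (O = -2*6*(8 + 6) = -2*6*14 = -1*168 = -168)
v = -2169/25 (v = -2 + (-38/25 - 168/((-1)²))/2 = -2 + (-38*1/25 - 168/1)/2 = -2 + (-38/25 - 168*1)/2 = -2 + (-38/25 - 168)/2 = -2 + (½)*(-4238/25) = -2 - 2119/25 = -2169/25 ≈ -86.760)
(-5 + v)² = (-5 - 2169/25)² = (-2294/25)² = 5262436/625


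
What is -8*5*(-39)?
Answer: 1560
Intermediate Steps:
-8*5*(-39) = -40*(-39) = 1560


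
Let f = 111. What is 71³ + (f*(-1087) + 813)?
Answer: 238067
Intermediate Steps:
71³ + (f*(-1087) + 813) = 71³ + (111*(-1087) + 813) = 357911 + (-120657 + 813) = 357911 - 119844 = 238067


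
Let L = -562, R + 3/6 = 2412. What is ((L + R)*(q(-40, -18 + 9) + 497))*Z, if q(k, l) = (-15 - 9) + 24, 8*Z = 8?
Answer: 1838403/2 ≈ 9.1920e+5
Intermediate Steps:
Z = 1 (Z = (⅛)*8 = 1)
R = 4823/2 (R = -½ + 2412 = 4823/2 ≈ 2411.5)
q(k, l) = 0 (q(k, l) = -24 + 24 = 0)
((L + R)*(q(-40, -18 + 9) + 497))*Z = ((-562 + 4823/2)*(0 + 497))*1 = ((3699/2)*497)*1 = (1838403/2)*1 = 1838403/2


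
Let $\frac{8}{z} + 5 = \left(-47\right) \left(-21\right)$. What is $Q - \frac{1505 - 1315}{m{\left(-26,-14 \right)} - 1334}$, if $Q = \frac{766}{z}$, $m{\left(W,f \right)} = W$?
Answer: $\frac{12787623}{136} \approx 94027.0$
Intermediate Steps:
$z = \frac{4}{491}$ ($z = \frac{8}{-5 - -987} = \frac{8}{-5 + 987} = \frac{8}{982} = 8 \cdot \frac{1}{982} = \frac{4}{491} \approx 0.0081466$)
$Q = \frac{188053}{2}$ ($Q = \frac{766}{\frac{4}{491}} = 766 \cdot \frac{491}{4} = \frac{188053}{2} \approx 94027.0$)
$Q - \frac{1505 - 1315}{m{\left(-26,-14 \right)} - 1334} = \frac{188053}{2} - \frac{1505 - 1315}{-26 - 1334} = \frac{188053}{2} - \frac{190}{-1360} = \frac{188053}{2} - 190 \left(- \frac{1}{1360}\right) = \frac{188053}{2} - - \frac{19}{136} = \frac{188053}{2} + \frac{19}{136} = \frac{12787623}{136}$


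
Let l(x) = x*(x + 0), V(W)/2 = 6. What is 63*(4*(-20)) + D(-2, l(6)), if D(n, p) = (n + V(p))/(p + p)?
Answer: -181435/36 ≈ -5039.9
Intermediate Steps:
V(W) = 12 (V(W) = 2*6 = 12)
l(x) = x**2 (l(x) = x*x = x**2)
D(n, p) = (12 + n)/(2*p) (D(n, p) = (n + 12)/(p + p) = (12 + n)/((2*p)) = (12 + n)*(1/(2*p)) = (12 + n)/(2*p))
63*(4*(-20)) + D(-2, l(6)) = 63*(4*(-20)) + (12 - 2)/(2*(6**2)) = 63*(-80) + (1/2)*10/36 = -5040 + (1/2)*(1/36)*10 = -5040 + 5/36 = -181435/36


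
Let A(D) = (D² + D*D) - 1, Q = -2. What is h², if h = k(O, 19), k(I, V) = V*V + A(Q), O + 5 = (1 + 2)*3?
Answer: 135424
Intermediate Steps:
A(D) = -1 + 2*D² (A(D) = (D² + D²) - 1 = 2*D² - 1 = -1 + 2*D²)
O = 4 (O = -5 + (1 + 2)*3 = -5 + 3*3 = -5 + 9 = 4)
k(I, V) = 7 + V² (k(I, V) = V*V + (-1 + 2*(-2)²) = V² + (-1 + 2*4) = V² + (-1 + 8) = V² + 7 = 7 + V²)
h = 368 (h = 7 + 19² = 7 + 361 = 368)
h² = 368² = 135424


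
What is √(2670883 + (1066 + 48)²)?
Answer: √3911879 ≈ 1977.8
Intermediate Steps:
√(2670883 + (1066 + 48)²) = √(2670883 + 1114²) = √(2670883 + 1240996) = √3911879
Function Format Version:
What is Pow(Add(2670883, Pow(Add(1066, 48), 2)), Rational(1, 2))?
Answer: Pow(3911879, Rational(1, 2)) ≈ 1977.8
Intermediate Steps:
Pow(Add(2670883, Pow(Add(1066, 48), 2)), Rational(1, 2)) = Pow(Add(2670883, Pow(1114, 2)), Rational(1, 2)) = Pow(Add(2670883, 1240996), Rational(1, 2)) = Pow(3911879, Rational(1, 2))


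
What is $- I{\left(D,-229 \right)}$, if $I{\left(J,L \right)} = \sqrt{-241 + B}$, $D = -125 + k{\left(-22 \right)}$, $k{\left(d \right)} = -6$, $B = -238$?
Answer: $- i \sqrt{479} \approx - 21.886 i$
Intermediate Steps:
$D = -131$ ($D = -125 - 6 = -131$)
$I{\left(J,L \right)} = i \sqrt{479}$ ($I{\left(J,L \right)} = \sqrt{-241 - 238} = \sqrt{-479} = i \sqrt{479}$)
$- I{\left(D,-229 \right)} = - i \sqrt{479}$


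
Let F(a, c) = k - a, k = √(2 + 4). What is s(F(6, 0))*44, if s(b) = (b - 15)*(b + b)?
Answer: 11616 - 2376*√6 ≈ 5796.0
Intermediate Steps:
k = √6 ≈ 2.4495
F(a, c) = √6 - a
s(b) = 2*b*(-15 + b) (s(b) = (-15 + b)*(2*b) = 2*b*(-15 + b))
s(F(6, 0))*44 = (2*(√6 - 1*6)*(-15 + (√6 - 1*6)))*44 = (2*(√6 - 6)*(-15 + (√6 - 6)))*44 = (2*(-6 + √6)*(-15 + (-6 + √6)))*44 = (2*(-6 + √6)*(-21 + √6))*44 = (2*(-21 + √6)*(-6 + √6))*44 = 88*(-21 + √6)*(-6 + √6)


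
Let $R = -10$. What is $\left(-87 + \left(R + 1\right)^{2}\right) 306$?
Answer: $-1836$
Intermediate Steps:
$\left(-87 + \left(R + 1\right)^{2}\right) 306 = \left(-87 + \left(-10 + 1\right)^{2}\right) 306 = \left(-87 + \left(-9\right)^{2}\right) 306 = \left(-87 + 81\right) 306 = \left(-6\right) 306 = -1836$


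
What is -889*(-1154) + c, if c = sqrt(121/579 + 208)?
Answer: 1025906 + sqrt(69800187)/579 ≈ 1.0259e+6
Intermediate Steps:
c = sqrt(69800187)/579 (c = sqrt(121*(1/579) + 208) = sqrt(121/579 + 208) = sqrt(120553/579) = sqrt(69800187)/579 ≈ 14.429)
-889*(-1154) + c = -889*(-1154) + sqrt(69800187)/579 = 1025906 + sqrt(69800187)/579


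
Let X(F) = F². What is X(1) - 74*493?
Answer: -36481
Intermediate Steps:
X(1) - 74*493 = 1² - 74*493 = 1 - 36482 = -36481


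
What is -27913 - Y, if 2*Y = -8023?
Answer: -47803/2 ≈ -23902.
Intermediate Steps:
Y = -8023/2 (Y = (1/2)*(-8023) = -8023/2 ≈ -4011.5)
-27913 - Y = -27913 - 1*(-8023/2) = -27913 + 8023/2 = -47803/2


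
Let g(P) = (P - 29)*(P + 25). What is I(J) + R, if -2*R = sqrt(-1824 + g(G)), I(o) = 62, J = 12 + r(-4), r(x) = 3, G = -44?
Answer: 62 - I*sqrt(437)/2 ≈ 62.0 - 10.452*I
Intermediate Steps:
g(P) = (-29 + P)*(25 + P)
J = 15 (J = 12 + 3 = 15)
R = -I*sqrt(437)/2 (R = -sqrt(-1824 + (-725 + (-44)**2 - 4*(-44)))/2 = -sqrt(-1824 + (-725 + 1936 + 176))/2 = -sqrt(-1824 + 1387)/2 = -I*sqrt(437)/2 ≈ -10.452*I)
I(J) + R = 62 - I*sqrt(437)/2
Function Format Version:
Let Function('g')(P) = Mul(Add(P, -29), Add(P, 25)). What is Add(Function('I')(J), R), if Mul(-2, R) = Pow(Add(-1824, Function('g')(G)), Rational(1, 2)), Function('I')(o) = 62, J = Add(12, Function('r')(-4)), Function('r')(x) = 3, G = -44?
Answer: Add(62, Mul(Rational(-1, 2), I, Pow(437, Rational(1, 2)))) ≈ Add(62.000, Mul(-10.452, I))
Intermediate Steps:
Function('g')(P) = Mul(Add(-29, P), Add(25, P))
J = 15 (J = Add(12, 3) = 15)
R = Mul(Rational(-1, 2), I, Pow(437, Rational(1, 2))) (R = Mul(Rational(-1, 2), Pow(Add(-1824, Add(-725, Pow(-44, 2), Mul(-4, -44))), Rational(1, 2))) = Mul(Rational(-1, 2), Pow(Add(-1824, Add(-725, 1936, 176)), Rational(1, 2))) = Mul(Rational(-1, 2), Pow(Add(-1824, 1387), Rational(1, 2))) = Mul(Rational(-1, 2), Pow(-437, Rational(1, 2))) = Mul(Rational(-1, 2), Mul(I, Pow(437, Rational(1, 2)))) = Mul(Rational(-1, 2), I, Pow(437, Rational(1, 2))) ≈ Mul(-10.452, I))
Add(Function('I')(J), R) = Add(62, Mul(Rational(-1, 2), I, Pow(437, Rational(1, 2))))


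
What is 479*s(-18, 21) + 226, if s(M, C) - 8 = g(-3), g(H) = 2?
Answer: 5016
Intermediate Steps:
s(M, C) = 10 (s(M, C) = 8 + 2 = 10)
479*s(-18, 21) + 226 = 479*10 + 226 = 4790 + 226 = 5016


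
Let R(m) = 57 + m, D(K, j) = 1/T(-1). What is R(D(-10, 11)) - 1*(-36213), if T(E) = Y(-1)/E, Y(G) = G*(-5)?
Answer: 181349/5 ≈ 36270.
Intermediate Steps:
Y(G) = -5*G
T(E) = 5/E (T(E) = (-5*(-1))/E = 5/E)
D(K, j) = -1/5 (D(K, j) = 1/(5/(-1)) = 1/(5*(-1)) = 1/(-5) = -1/5)
R(D(-10, 11)) - 1*(-36213) = (57 - 1/5) - 1*(-36213) = 284/5 + 36213 = 181349/5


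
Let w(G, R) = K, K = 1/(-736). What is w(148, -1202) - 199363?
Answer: -146731169/736 ≈ -1.9936e+5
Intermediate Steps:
K = -1/736 ≈ -0.0013587
w(G, R) = -1/736
w(148, -1202) - 199363 = -1/736 - 199363 = -146731169/736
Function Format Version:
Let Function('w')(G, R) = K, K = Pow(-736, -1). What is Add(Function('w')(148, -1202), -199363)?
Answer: Rational(-146731169, 736) ≈ -1.9936e+5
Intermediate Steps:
K = Rational(-1, 736) ≈ -0.0013587
Function('w')(G, R) = Rational(-1, 736)
Add(Function('w')(148, -1202), -199363) = Add(Rational(-1, 736), -199363) = Rational(-146731169, 736)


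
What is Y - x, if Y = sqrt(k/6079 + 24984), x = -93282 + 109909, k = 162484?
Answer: -16627 + 2*sqrt(231063124345)/6079 ≈ -16469.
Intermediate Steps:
x = 16627
Y = 2*sqrt(231063124345)/6079 (Y = sqrt(162484/6079 + 24984) = sqrt(152040220/6079) = 2*sqrt(231063124345)/6079 ≈ 158.15)
Y - x = 2*sqrt(231063124345)/6079 - 1*16627 = 2*sqrt(231063124345)/6079 - 16627 = -16627 + 2*sqrt(231063124345)/6079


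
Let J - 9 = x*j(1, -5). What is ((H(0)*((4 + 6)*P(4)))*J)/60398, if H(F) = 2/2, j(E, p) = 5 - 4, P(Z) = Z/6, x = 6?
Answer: 50/30199 ≈ 0.0016557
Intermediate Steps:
P(Z) = Z/6 (P(Z) = Z*(1/6) = Z/6)
j(E, p) = 1
J = 15 (J = 9 + 6*1 = 9 + 6 = 15)
H(F) = 1 (H(F) = 2*(1/2) = 1)
((H(0)*((4 + 6)*P(4)))*J)/60398 = ((1*((4 + 6)*((1/6)*4)))*15)/60398 = ((1*(10*(2/3)))*15)*(1/60398) = ((1*(20/3))*15)*(1/60398) = ((20/3)*15)*(1/60398) = 100*(1/60398) = 50/30199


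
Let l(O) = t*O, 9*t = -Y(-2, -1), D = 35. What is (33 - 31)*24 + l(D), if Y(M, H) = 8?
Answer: 152/9 ≈ 16.889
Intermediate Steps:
t = -8/9 (t = (-1*8)/9 = (⅑)*(-8) = -8/9 ≈ -0.88889)
l(O) = -8*O/9
(33 - 31)*24 + l(D) = (33 - 31)*24 - 8/9*35 = 2*24 - 280/9 = 48 - 280/9 = 152/9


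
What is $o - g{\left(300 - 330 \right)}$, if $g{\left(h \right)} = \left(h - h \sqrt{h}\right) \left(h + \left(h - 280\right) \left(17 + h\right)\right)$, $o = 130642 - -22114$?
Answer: $272756 - 120000 i \sqrt{30} \approx 2.7276 \cdot 10^{5} - 6.5727 \cdot 10^{5} i$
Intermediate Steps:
$o = 152756$ ($o = 130642 + 22114 = 152756$)
$g{\left(h \right)} = \left(h - h^{\frac{3}{2}}\right) \left(h + \left(-280 + h\right) \left(17 + h\right)\right)$
$o - g{\left(300 - 330 \right)} = 152756 - \left(\left(300 - 330\right)^{3} - \left(300 - 330\right)^{\frac{7}{2}} - 4760 \left(300 - 330\right) - 262 \left(300 - 330\right)^{2} + 262 \left(300 - 330\right)^{\frac{5}{2}} + 4760 \left(300 - 330\right)^{\frac{3}{2}}\right) = 152756 - \left(\left(-30\right)^{3} - \left(-30\right)^{\frac{7}{2}} - -142800 - 262 \left(-30\right)^{2} + 262 \left(-30\right)^{\frac{5}{2}} + 4760 \left(-30\right)^{\frac{3}{2}}\right) = 152756 - \left(-27000 - - 27000 i \sqrt{30} + 142800 - 235800 + 262 \cdot 900 i \sqrt{30} + 4760 \left(- 30 i \sqrt{30}\right)\right) = 152756 - \left(-27000 + 27000 i \sqrt{30} + 142800 - 235800 + 235800 i \sqrt{30} - 142800 i \sqrt{30}\right) = 152756 - \left(-120000 + 120000 i \sqrt{30}\right) = 152756 + \left(120000 - 120000 i \sqrt{30}\right) = 272756 - 120000 i \sqrt{30}$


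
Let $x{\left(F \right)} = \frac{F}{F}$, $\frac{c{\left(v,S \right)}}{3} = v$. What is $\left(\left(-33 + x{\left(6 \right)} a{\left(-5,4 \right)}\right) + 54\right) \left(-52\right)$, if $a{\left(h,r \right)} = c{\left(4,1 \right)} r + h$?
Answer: $-3328$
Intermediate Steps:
$c{\left(v,S \right)} = 3 v$
$x{\left(F \right)} = 1$
$a{\left(h,r \right)} = h + 12 r$ ($a{\left(h,r \right)} = 3 \cdot 4 r + h = 12 r + h = h + 12 r$)
$\left(\left(-33 + x{\left(6 \right)} a{\left(-5,4 \right)}\right) + 54\right) \left(-52\right) = \left(\left(-33 + 1 \left(-5 + 12 \cdot 4\right)\right) + 54\right) \left(-52\right) = \left(\left(-33 + 1 \left(-5 + 48\right)\right) + 54\right) \left(-52\right) = \left(\left(-33 + 1 \cdot 43\right) + 54\right) \left(-52\right) = \left(\left(-33 + 43\right) + 54\right) \left(-52\right) = \left(10 + 54\right) \left(-52\right) = 64 \left(-52\right) = -3328$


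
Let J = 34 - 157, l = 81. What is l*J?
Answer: -9963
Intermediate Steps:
J = -123
l*J = 81*(-123) = -9963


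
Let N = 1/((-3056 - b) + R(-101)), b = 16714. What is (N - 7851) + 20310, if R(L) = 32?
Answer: 245915741/19738 ≈ 12459.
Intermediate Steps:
N = -1/19738 (N = 1/((-3056 - 1*16714) + 32) = 1/((-3056 - 16714) + 32) = 1/(-19770 + 32) = 1/(-19738) = -1/19738 ≈ -5.0664e-5)
(N - 7851) + 20310 = (-1/19738 - 7851) + 20310 = -154963039/19738 + 20310 = 245915741/19738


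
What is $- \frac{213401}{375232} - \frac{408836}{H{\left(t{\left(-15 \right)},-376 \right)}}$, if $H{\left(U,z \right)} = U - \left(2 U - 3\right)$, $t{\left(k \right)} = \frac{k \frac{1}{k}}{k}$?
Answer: $- \frac{1150567532863}{8630336} \approx -1.3332 \cdot 10^{5}$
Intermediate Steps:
$t{\left(k \right)} = \frac{1}{k}$ ($t{\left(k \right)} = 1 \frac{1}{k} = \frac{1}{k}$)
$H{\left(U,z \right)} = 3 - U$ ($H{\left(U,z \right)} = U - \left(-3 + 2 U\right) = 3 - U$)
$- \frac{213401}{375232} - \frac{408836}{H{\left(t{\left(-15 \right)},-376 \right)}} = - \frac{213401}{375232} - \frac{408836}{3 - \frac{1}{-15}} = \left(-213401\right) \frac{1}{375232} - \frac{408836}{3 - - \frac{1}{15}} = - \frac{213401}{375232} - \frac{408836}{3 + \frac{1}{15}} = - \frac{213401}{375232} - \frac{408836}{\frac{46}{15}} = - \frac{213401}{375232} - \frac{3066270}{23} = - \frac{1150567532863}{8630336}$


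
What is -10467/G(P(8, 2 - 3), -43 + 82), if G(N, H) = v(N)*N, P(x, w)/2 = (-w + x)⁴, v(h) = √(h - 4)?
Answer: -1163*√13118/19126044 ≈ -0.0069645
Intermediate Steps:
v(h) = √(-4 + h)
P(x, w) = 2*(x - w)⁴ (P(x, w) = 2*(-w + x)⁴ = 2*(x - w)⁴)
G(N, H) = N*√(-4 + N) (G(N, H) = √(-4 + N)*N = N*√(-4 + N))
-10467/G(P(8, 2 - 3), -43 + 82) = -10467*1/(2*√(-4 + 2*((2 - 3) - 1*8)⁴)*((2 - 3) - 1*8)⁴) = -10467*1/(2*(-1 - 8)⁴*√(-4 + 2*(-1 - 8)⁴)) = -10467*1/(13122*√(-4 + 2*(-9)⁴)) = -10467*1/(13122*√(-4 + 2*6561)) = -10467*1/(13122*√(-4 + 13122)) = -10467*√13118/172134396 = -1163*√13118/19126044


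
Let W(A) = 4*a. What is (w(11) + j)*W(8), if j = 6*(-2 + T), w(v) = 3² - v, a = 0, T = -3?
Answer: 0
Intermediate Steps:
W(A) = 0 (W(A) = 4*0 = 0)
w(v) = 9 - v
j = -30 (j = 6*(-2 - 3) = 6*(-5) = -30)
(w(11) + j)*W(8) = ((9 - 1*11) - 30)*0 = ((9 - 11) - 30)*0 = (-2 - 30)*0 = -32*0 = 0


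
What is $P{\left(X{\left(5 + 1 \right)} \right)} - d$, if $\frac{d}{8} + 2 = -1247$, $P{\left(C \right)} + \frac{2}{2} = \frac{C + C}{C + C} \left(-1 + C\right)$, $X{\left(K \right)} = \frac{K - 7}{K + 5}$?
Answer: $\frac{109889}{11} \approx 9989.9$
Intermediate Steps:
$X{\left(K \right)} = \frac{-7 + K}{5 + K}$
$P{\left(C \right)} = -2 + C$ ($P{\left(C \right)} = -1 + \frac{C + C}{C + C} \left(-1 + C\right) = -1 + \frac{2 C}{2 C} \left(-1 + C\right) = -1 + 2 C \frac{1}{2 C} \left(-1 + C\right) = -1 + 1 \left(-1 + C\right) = -1 + \left(-1 + C\right) = -2 + C$)
$d = -9992$ ($d = -16 + 8 \left(-1247\right) = -16 - 9976 = -9992$)
$P{\left(X{\left(5 + 1 \right)} \right)} - d = \left(-2 + \frac{-7 + \left(5 + 1\right)}{5 + \left(5 + 1\right)}\right) - -9992 = \left(-2 + \frac{-7 + 6}{5 + 6}\right) + 9992 = \left(-2 + \frac{1}{11} \left(-1\right)\right) + 9992 = \left(-2 - \frac{1}{11}\right) + 9992 = - \frac{23}{11} + 9992 = \frac{109889}{11}$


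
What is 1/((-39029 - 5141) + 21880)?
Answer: -1/22290 ≈ -4.4863e-5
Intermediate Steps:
1/((-39029 - 5141) + 21880) = 1/(-44170 + 21880) = 1/(-22290) = -1/22290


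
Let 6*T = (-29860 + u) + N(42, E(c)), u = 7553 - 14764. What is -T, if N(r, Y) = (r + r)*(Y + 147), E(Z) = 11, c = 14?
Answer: 7933/2 ≈ 3966.5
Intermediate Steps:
u = -7211
N(r, Y) = 2*r*(147 + Y) (N(r, Y) = (2*r)*(147 + Y) = 2*r*(147 + Y))
T = -7933/2 (T = ((-29860 - 7211) + 2*42*(147 + 11))/6 = (-37071 + 2*42*158)/6 = (-37071 + 13272)/6 = (⅙)*(-23799) = -7933/2 ≈ -3966.5)
-T = -1*(-7933/2) = 7933/2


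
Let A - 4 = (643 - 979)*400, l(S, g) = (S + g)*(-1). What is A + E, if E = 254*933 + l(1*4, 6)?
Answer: 102576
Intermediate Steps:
l(S, g) = -S - g
E = 236972 (E = 254*933 + (-4 - 1*6) = 236982 + (-1*4 - 6) = 236982 + (-4 - 6) = 236982 - 10 = 236972)
A = -134396 (A = 4 + (643 - 979)*400 = 4 - 336*400 = 4 - 134400 = -134396)
A + E = -134396 + 236972 = 102576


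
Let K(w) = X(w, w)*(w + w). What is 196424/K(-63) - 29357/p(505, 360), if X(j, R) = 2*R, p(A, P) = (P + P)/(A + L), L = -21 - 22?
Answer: -2988662707/158760 ≈ -18825.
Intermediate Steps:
L = -43
p(A, P) = 2*P/(-43 + A) (p(A, P) = (P + P)/(A - 43) = (2*P)/(-43 + A) = 2*P/(-43 + A))
K(w) = 4*w² (K(w) = (2*w)*(w + w) = (2*w)*(2*w) = 4*w²)
196424/K(-63) - 29357/p(505, 360) = 196424/((4*(-63)²)) - 29357/(2*360/(-43 + 505)) = 196424/((4*3969)) - 29357/(2*360/462) = 196424/15876 - 29357/(2*360*(1/462)) = 196424*(1/15876) - 29357/120/77 = 49106/3969 - 29357*77/120 = 49106/3969 - 2260489/120 = -2988662707/158760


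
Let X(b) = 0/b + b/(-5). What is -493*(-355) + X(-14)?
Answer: 875089/5 ≈ 1.7502e+5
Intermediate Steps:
X(b) = -b/5 (X(b) = 0 + b*(-1/5) = 0 - b/5 = -b/5)
-493*(-355) + X(-14) = -493*(-355) - 1/5*(-14) = 175015 + 14/5 = 875089/5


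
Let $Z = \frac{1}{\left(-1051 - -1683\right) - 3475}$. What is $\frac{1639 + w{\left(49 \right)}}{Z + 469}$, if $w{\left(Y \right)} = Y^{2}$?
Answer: $\frac{5742860}{666683} \approx 8.6141$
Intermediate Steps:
$Z = - \frac{1}{2843}$ ($Z = \frac{1}{\left(-1051 + 1683\right) - 3475} = \frac{1}{632 - 3475} = \frac{1}{-2843} = - \frac{1}{2843} \approx -0.00035174$)
$\frac{1639 + w{\left(49 \right)}}{Z + 469} = \frac{1639 + 49^{2}}{- \frac{1}{2843} + 469} = \frac{1639 + 2401}{\frac{1333366}{2843}} = 4040 \cdot \frac{2843}{1333366} = \frac{5742860}{666683}$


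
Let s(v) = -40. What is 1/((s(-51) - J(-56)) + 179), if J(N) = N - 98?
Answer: 1/293 ≈ 0.0034130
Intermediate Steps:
J(N) = -98 + N
1/((s(-51) - J(-56)) + 179) = 1/((-40 - (-98 - 56)) + 179) = 1/((-40 - 1*(-154)) + 179) = 1/((-40 + 154) + 179) = 1/(114 + 179) = 1/293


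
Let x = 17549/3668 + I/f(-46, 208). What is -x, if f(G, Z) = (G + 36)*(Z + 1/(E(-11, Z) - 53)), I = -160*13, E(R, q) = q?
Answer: -97721947/16894284 ≈ -5.7843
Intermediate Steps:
I = -2080
f(G, Z) = (36 + G)*(Z + 1/(-53 + Z)) (f(G, Z) = (G + 36)*(Z + 1/(Z - 53)) = (36 + G)*(Z + 1/(-53 + Z)))
x = 97721947/16894284 (x = 17549/3668 - 2080*(-53 + 208)/(36 - 46 - 1908*208 + 36*208² - 46*208² - 53*(-46)*208) = 17549*(1/3668) - 2080*155/(36 - 46 - 396864 + 36*43264 - 46*43264 + 507104) = 2507/524 - 2080*155/(36 - 46 - 396864 + 1557504 - 1990144 + 507104) = 2507/524 - 2080/((1/155)*(-322410)) = 2507/524 - 2080/(-64482/31) = 2507/524 - 2080*(-31/64482) = 2507/524 + 32240/32241 = 97721947/16894284 ≈ 5.7843)
-x = -1*97721947/16894284 = -97721947/16894284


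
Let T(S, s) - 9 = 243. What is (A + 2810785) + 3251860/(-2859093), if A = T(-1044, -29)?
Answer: 8037012957581/2859093 ≈ 2.8110e+6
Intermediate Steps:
T(S, s) = 252 (T(S, s) = 9 + 243 = 252)
A = 252
(A + 2810785) + 3251860/(-2859093) = (252 + 2810785) + 3251860/(-2859093) = 2811037 + 3251860*(-1/2859093) = 2811037 - 3251860/2859093 = 8037012957581/2859093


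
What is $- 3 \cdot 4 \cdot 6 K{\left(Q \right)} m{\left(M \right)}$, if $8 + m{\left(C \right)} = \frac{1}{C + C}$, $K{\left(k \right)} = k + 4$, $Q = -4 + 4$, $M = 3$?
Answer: $2256$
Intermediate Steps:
$Q = 0$
$K{\left(k \right)} = 4 + k$
$m{\left(C \right)} = -8 + \frac{1}{2 C}$ ($m{\left(C \right)} = -8 + \frac{1}{C + C} = -8 + \frac{1}{2 C}$)
$- 3 \cdot 4 \cdot 6 K{\left(Q \right)} m{\left(M \right)} = - 3 \cdot 4 \cdot 6 \left(4 + 0\right) \left(-8 + \frac{1}{2 \cdot 3}\right) = \left(-3\right) 24 \cdot 4 \left(-8 + \frac{1}{2} \cdot \frac{1}{3}\right) = \left(-72\right) 4 \left(-8 + \frac{1}{6}\right) = \left(-288\right) \left(- \frac{47}{6}\right) = 2256$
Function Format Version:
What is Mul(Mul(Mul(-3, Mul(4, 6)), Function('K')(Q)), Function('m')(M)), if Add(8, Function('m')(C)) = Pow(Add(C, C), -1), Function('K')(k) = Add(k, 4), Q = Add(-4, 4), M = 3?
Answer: 2256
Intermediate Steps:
Q = 0
Function('K')(k) = Add(4, k)
Function('m')(C) = Add(-8, Mul(Rational(1, 2), Pow(C, -1))) (Function('m')(C) = Add(-8, Pow(Add(C, C), -1)) = Add(-8, Pow(Mul(2, C), -1)) = Add(-8, Mul(Rational(1, 2), Pow(C, -1))))
Mul(Mul(Mul(-3, Mul(4, 6)), Function('K')(Q)), Function('m')(M)) = Mul(Mul(Mul(-3, Mul(4, 6)), Add(4, 0)), Add(-8, Mul(Rational(1, 2), Pow(3, -1)))) = Mul(Mul(Mul(-3, 24), 4), Add(-8, Mul(Rational(1, 2), Rational(1, 3)))) = Mul(Mul(-72, 4), Add(-8, Rational(1, 6))) = Mul(-288, Rational(-47, 6)) = 2256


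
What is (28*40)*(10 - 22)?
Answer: -13440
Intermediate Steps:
(28*40)*(10 - 22) = 1120*(-12) = -13440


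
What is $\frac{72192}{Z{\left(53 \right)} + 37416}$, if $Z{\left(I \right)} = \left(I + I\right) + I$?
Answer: $\frac{24064}{12525} \approx 1.9213$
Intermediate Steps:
$Z{\left(I \right)} = 3 I$ ($Z{\left(I \right)} = 2 I + I = 3 I$)
$\frac{72192}{Z{\left(53 \right)} + 37416} = \frac{72192}{3 \cdot 53 + 37416} = \frac{72192}{159 + 37416} = \frac{72192}{37575} = 72192 \cdot \frac{1}{37575} = \frac{24064}{12525}$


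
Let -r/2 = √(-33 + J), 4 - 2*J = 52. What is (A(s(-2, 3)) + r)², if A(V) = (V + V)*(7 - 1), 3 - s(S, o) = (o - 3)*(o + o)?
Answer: 1068 - 144*I*√57 ≈ 1068.0 - 1087.2*I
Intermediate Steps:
J = -24 (J = 2 - ½*52 = 2 - 26 = -24)
s(S, o) = 3 - 2*o*(-3 + o) (s(S, o) = 3 - (o - 3)*(o + o) = 3 - (-3 + o)*2*o = 3 - 2*o*(-3 + o))
A(V) = 12*V (A(V) = (2*V)*6 = 12*V)
r = -2*I*√57 (r = -2*√(-33 - 24) = -2*I*√57 ≈ -15.1*I)
(A(s(-2, 3)) + r)² = (12*(3 - 2*3² + 6*3) - 2*I*√57)² = (12*(3 - 2*9 + 18) - 2*I*√57)² = (12*(3 - 18 + 18) - 2*I*√57)² = (12*3 - 2*I*√57)² = (36 - 2*I*√57)²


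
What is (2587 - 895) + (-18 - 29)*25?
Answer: 517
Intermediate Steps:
(2587 - 895) + (-18 - 29)*25 = 1692 - 47*25 = 1692 - 1175 = 517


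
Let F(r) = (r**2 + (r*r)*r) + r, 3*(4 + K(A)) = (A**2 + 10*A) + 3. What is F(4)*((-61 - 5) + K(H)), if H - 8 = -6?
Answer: -5124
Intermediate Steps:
H = 2 (H = 8 - 6 = 2)
K(A) = -3 + A**2/3 + 10*A/3 (K(A) = -4 + ((A**2 + 10*A) + 3)/3 = -4 + (3 + A**2 + 10*A)/3 = -4 + (1 + A**2/3 + 10*A/3) = -3 + A**2/3 + 10*A/3)
F(r) = r + r**2 + r**3 (F(r) = (r**2 + r**2*r) + r = (r**2 + r**3) + r = r + r**2 + r**3)
F(4)*((-61 - 5) + K(H)) = (4*(1 + 4 + 4**2))*((-61 - 5) + (-3 + (1/3)*2**2 + (10/3)*2)) = (4*(1 + 4 + 16))*(-66 + (-3 + (1/3)*4 + 20/3)) = (4*21)*(-66 + (-3 + 4/3 + 20/3)) = 84*(-66 + 5) = 84*(-61) = -5124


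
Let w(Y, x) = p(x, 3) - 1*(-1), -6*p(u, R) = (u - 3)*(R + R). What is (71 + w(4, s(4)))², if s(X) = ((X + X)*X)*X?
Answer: 2809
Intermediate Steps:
p(u, R) = -R*(-3 + u)/3 (p(u, R) = -(u - 3)*(R + R)/6 = -(-3 + u)*2*R/6 = -R*(-3 + u)/3)
s(X) = 2*X³ (s(X) = ((2*X)*X)*X = (2*X²)*X = 2*X³)
w(Y, x) = 4 - x (w(Y, x) = (⅓)*3*(3 - x) - 1*(-1) = (3 - x) + 1 = 4 - x)
(71 + w(4, s(4)))² = (71 + (4 - 2*4³))² = (71 + (4 - 2*64))² = (71 + (4 - 1*128))² = (71 + (4 - 128))² = (71 - 124)² = (-53)² = 2809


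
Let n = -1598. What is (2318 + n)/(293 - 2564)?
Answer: -240/757 ≈ -0.31704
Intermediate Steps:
(2318 + n)/(293 - 2564) = (2318 - 1598)/(293 - 2564) = 720/(-2271) = 720*(-1/2271) = -240/757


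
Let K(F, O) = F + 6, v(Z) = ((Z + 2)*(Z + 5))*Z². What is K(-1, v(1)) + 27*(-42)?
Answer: -1129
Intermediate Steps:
v(Z) = Z²*(2 + Z)*(5 + Z) (v(Z) = ((2 + Z)*(5 + Z))*Z² = Z²*(2 + Z)*(5 + Z))
K(F, O) = 6 + F
K(-1, v(1)) + 27*(-42) = (6 - 1) + 27*(-42) = 5 - 1134 = -1129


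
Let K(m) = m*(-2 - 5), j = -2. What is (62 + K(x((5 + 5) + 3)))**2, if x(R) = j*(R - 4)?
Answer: 35344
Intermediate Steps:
x(R) = 8 - 2*R (x(R) = -2*(R - 4) = -2*(-4 + R) = 8 - 2*R)
K(m) = -7*m (K(m) = m*(-7) = -7*m)
(62 + K(x((5 + 5) + 3)))**2 = (62 - 7*(8 - 2*((5 + 5) + 3)))**2 = (62 - 7*(8 - 2*(10 + 3)))**2 = (62 - 7*(8 - 2*13))**2 = (62 - 7*(8 - 26))**2 = (62 - 7*(-18))**2 = (62 + 126)**2 = 188**2 = 35344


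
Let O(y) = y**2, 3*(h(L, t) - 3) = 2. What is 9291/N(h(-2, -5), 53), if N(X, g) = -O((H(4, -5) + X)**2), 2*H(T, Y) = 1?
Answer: -12041136/390625 ≈ -30.825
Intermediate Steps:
H(T, Y) = 1/2 (H(T, Y) = (1/2)*1 = 1/2)
h(L, t) = 11/3 (h(L, t) = 3 + (1/3)*2 = 3 + 2/3 = 11/3)
N(X, g) = -(1/2 + X)**4 (N(X, g) = -((1/2 + X)**2)**2 = -(1/2 + X)**4)
9291/N(h(-2, -5), 53) = 9291/((-(1 + 2*(11/3))**4/16)) = 9291/((-(1 + 22/3)**4/16)) = 9291/((-(25/3)**4/16)) = 9291/((-1/16*390625/81)) = 9291/(-390625/1296) = 9291*(-1296/390625) = -12041136/390625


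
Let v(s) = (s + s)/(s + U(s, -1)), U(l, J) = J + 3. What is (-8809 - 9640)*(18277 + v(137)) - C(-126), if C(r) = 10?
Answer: -46874796263/139 ≈ -3.3723e+8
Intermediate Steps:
U(l, J) = 3 + J
v(s) = 2*s/(2 + s) (v(s) = (s + s)/(s + (3 - 1)) = (2*s)/(s + 2) = (2*s)/(2 + s) = 2*s/(2 + s))
(-8809 - 9640)*(18277 + v(137)) - C(-126) = (-8809 - 9640)*(18277 + 2*137/(2 + 137)) - 1*10 = -18449*(18277 + 2*137/139) - 10 = -18449*(18277 + 2*137*(1/139)) - 10 = -18449*(18277 + 274/139) - 10 = -18449*2540777/139 - 10 = -46874794873/139 - 10 = -46874796263/139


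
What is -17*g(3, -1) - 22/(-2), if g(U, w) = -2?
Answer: 45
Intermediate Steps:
-17*g(3, -1) - 22/(-2) = -17*(-2) - 22/(-2) = 34 - 22*(-1/2) = 34 + 11 = 45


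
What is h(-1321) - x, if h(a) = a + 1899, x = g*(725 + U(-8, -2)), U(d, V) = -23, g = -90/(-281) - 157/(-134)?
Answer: -8836121/18827 ≈ -469.33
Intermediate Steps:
g = 56177/37654 (g = -90*(-1/281) - 157*(-1/134) = 90/281 + 157/134 = 56177/37654 ≈ 1.4919)
x = 19718127/18827 (x = 56177*(725 - 23)/37654 = (56177/37654)*702 = 19718127/18827 ≈ 1047.3)
h(a) = 1899 + a
h(-1321) - x = (1899 - 1321) - 1*19718127/18827 = 578 - 19718127/18827 = -8836121/18827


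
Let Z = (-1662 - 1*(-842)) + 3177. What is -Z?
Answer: -2357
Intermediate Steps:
Z = 2357 (Z = (-1662 + 842) + 3177 = -820 + 3177 = 2357)
-Z = -1*2357 = -2357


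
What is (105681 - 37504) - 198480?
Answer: -130303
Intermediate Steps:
(105681 - 37504) - 198480 = 68177 - 198480 = -130303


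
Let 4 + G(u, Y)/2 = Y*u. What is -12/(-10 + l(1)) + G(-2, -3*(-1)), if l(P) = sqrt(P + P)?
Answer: -920/49 + 6*sqrt(2)/49 ≈ -18.602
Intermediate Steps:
l(P) = sqrt(2)*sqrt(P) (l(P) = sqrt(2*P) = sqrt(2)*sqrt(P))
G(u, Y) = -8 + 2*Y*u (G(u, Y) = -8 + 2*(Y*u) = -8 + 2*Y*u)
-12/(-10 + l(1)) + G(-2, -3*(-1)) = -12/(-10 + sqrt(2)*sqrt(1)) + (-8 + 2*(-3*(-1))*(-2)) = -12/(-10 + sqrt(2)*1) + (-8 + 2*3*(-2)) = -12/(-10 + sqrt(2)) + (-8 - 12) = -12/(-10 + sqrt(2)) - 20 = -20 - 12/(-10 + sqrt(2))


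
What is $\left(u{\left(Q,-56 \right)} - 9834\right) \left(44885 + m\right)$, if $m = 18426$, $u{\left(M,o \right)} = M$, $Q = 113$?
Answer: $-615446231$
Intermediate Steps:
$\left(u{\left(Q,-56 \right)} - 9834\right) \left(44885 + m\right) = \left(113 - 9834\right) \left(44885 + 18426\right) = \left(-9721\right) 63311 = -615446231$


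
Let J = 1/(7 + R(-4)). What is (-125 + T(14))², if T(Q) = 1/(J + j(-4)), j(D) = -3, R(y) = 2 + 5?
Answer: 26409321/1681 ≈ 15710.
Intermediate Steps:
R(y) = 7
J = 1/14 (J = 1/(7 + 7) = 1/14 ≈ 0.071429)
T(Q) = -14/41 (T(Q) = 1/(1/14 - 3) = 1/(-41/14) = -14/41)
(-125 + T(14))² = (-125 - 14/41)² = (-5139/41)² = 26409321/1681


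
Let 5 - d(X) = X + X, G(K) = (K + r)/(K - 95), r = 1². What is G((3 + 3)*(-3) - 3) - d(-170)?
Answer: -10000/29 ≈ -344.83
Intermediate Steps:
r = 1
G(K) = (1 + K)/(-95 + K) (G(K) = (K + 1)/(K - 95) = (1 + K)/(-95 + K))
d(X) = 5 - 2*X (d(X) = 5 - (X + X) = 5 - 2*X)
G((3 + 3)*(-3) - 3) - d(-170) = (1 + ((3 + 3)*(-3) - 3))/(-95 + ((3 + 3)*(-3) - 3)) - (5 - 2*(-170)) = (1 + (6*(-3) - 3))/(-95 + (6*(-3) - 3)) - (5 + 340) = (1 + (-18 - 3))/(-95 + (-18 - 3)) - 1*345 = (1 - 21)/(-95 - 21) - 345 = -20/(-116) - 345 = -1/116*(-20) - 345 = 5/29 - 345 = -10000/29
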